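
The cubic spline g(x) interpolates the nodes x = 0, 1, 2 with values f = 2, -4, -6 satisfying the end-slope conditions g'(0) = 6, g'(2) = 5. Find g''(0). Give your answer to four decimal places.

-42.5000

Write M_i for g''(x_i). With h_i = 1, 1 and divided differences Δ_i = -6, -2, the continuity of g' gives the tridiagonal system
  1·M_0 + 4·M_1 + 1·M_2 = 6(Δ_1 - Δ_0) = 24
Clamped end conditions give two more equations: 2h_0·M_0 + h_0·M_1 = 6(Δ_0 - g'(0)) = -72 and h_1·M_1 + 2h_1·M_2 = 6(g'(2) - Δ_1) = 42.
Hence M_0 = -85/2, M_1 = 13, M_2 = 29/2.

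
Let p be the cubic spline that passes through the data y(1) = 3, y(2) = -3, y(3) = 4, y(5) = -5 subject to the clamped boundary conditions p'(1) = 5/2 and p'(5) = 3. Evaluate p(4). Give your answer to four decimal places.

-0.1023

With M_i denoting the second derivative at x_i, h_i = 1, 1, 2, and Δ_i = (y_(i+1) − y_i)/h_i = -6, 7, -9/2:
  1·M_0 + 4·M_1 + 1·M_2 = 6(Δ_1 - Δ_0) = 78
  1·M_1 + 6·M_2 + 2·M_3 = 6(Δ_2 - Δ_1) = -69
Clamped end conditions give two more equations: 2h_0·M_0 + h_0·M_1 = 6(Δ_0 - p'(1)) = -51 and h_2·M_2 + 2h_2·M_3 = 6(p'(5) - Δ_2) = 45.
Solving: M_0 = -967/22, M_1 = 406/11, M_2 = -565/22, M_3 = 265/11.
On [3, 5], p(x) = 4 + 101/22·(x - 3) - 565/44·(x - 3)² + 365/88·(x - 3)³.
With (x - 3) = 1: p(4) = -9/88.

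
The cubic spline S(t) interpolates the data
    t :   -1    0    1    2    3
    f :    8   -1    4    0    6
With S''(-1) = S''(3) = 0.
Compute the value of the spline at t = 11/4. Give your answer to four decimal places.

With M_i denoting the second derivative at x_i, h_i = 1, 1, 1, 1, and Δ_i = (y_(i+1) − y_i)/h_i = -9, 5, -4, 6:
  1·M_0 + 4·M_1 + 1·M_2 = 6(Δ_1 - Δ_0) = 84
  1·M_1 + 4·M_2 + 1·M_3 = 6(Δ_2 - Δ_1) = -54
  1·M_2 + 4·M_3 + 1·M_4 = 6(Δ_3 - Δ_2) = 60
Natural end conditions: M_0 = M_4 = 0.
Solving the tridiagonal system: M_0 = 0, M_1 = 192/7, M_2 = -180/7, M_3 = 150/7, M_4 = 0.
On [2, 3], S(t) = 0 - 8/7·(t - 2) + 75/7·(t - 2)² - 25/7·(t - 2)³.
With (t - 2) = 3/4: S(11/4) = 1641/448.

3.6629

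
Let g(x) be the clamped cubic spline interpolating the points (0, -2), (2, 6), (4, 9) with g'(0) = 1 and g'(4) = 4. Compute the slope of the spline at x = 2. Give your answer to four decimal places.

2.8750

With M_i denoting the second derivative at x_i, h_i = 2, 2, and Δ_i = (y_(i+1) − y_i)/h_i = 4, 3/2:
  2·M_0 + 8·M_1 + 2·M_2 = 6(Δ_1 - Δ_0) = -15
Clamped end conditions give two more equations: 2h_0·M_0 + h_0·M_1 = 6(Δ_0 - g'(0)) = 18 and h_1·M_1 + 2h_1·M_2 = 6(g'(4) - Δ_1) = 15.
Forward elimination and back-substitution give M_0 = 57/8, M_1 = -21/4, M_2 = 51/8.
On [2, 4], g'(x) = b_1 + 2c_1·(x - 2) + 3d_1·(x - 2)² with b_1 = Δ_1 - h_1(2M_1 + M_2)/6 = 23/8, c_1 = M_1/2 = -21/8, d_1 = (M_2 - M_1)/(6h_1) = 31/32. So g'(2) = 23/8.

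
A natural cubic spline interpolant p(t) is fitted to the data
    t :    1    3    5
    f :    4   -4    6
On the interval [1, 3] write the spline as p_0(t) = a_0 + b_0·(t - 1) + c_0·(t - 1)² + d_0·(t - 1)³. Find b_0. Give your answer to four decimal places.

With M_i denoting the second derivative at x_i, h_i = 2, 2, and Δ_i = (y_(i+1) − y_i)/h_i = -4, 5:
  2·M_0 + 8·M_1 + 2·M_2 = 6(Δ_1 - Δ_0) = 54
Natural end conditions: M_0 = M_2 = 0.
Forward elimination and back-substitution give M_0 = 0, M_1 = 27/4, M_2 = 0.
On [1, 3], with p_0(t) = a_0 + b_0·(t - 1) + c_0·(t - 1)² + d_0·(t - 1)³: c_0 = M_0/2 = 0, d_0 = (M_1 - M_0)/(6h_0) = 9/16, b_0 = Δ_0 - h_0(2M_0 + M_1)/6 = -25/4.

-6.2500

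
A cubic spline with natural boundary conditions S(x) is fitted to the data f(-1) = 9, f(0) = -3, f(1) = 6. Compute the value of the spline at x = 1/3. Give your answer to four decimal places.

-1.9444

Write M_i for S''(x_i). With h_i = 1, 1 and divided differences Δ_i = -12, 9, the continuity of S' gives the tridiagonal system
  1·M_0 + 4·M_1 + 1·M_2 = 6(Δ_1 - Δ_0) = 126
Natural end conditions: M_0 = M_2 = 0.
Forward elimination and back-substitution give M_0 = 0, M_1 = 63/2, M_2 = 0.
On [0, 1], S(x) = -3 - 3/2·x + 63/4·x² - 21/4·x³.
With x = 1/3: S(1/3) = -35/18.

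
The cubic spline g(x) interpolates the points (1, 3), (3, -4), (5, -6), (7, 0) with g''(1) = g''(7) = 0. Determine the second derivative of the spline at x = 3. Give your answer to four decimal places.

1.2000

Write m_i for g''(x_i). With h_i = 2, 2, 2 and divided differences Δ_i = -7/2, -1, 3, the continuity of g' gives the tridiagonal system
  2·m_0 + 8·m_1 + 2·m_2 = 6(Δ_1 - Δ_0) = 15
  2·m_1 + 8·m_2 + 2·m_3 = 6(Δ_2 - Δ_1) = 24
Natural end conditions: m_0 = m_3 = 0.
Solving the tridiagonal system: m_0 = 0, m_1 = 6/5, m_2 = 27/10, m_3 = 0.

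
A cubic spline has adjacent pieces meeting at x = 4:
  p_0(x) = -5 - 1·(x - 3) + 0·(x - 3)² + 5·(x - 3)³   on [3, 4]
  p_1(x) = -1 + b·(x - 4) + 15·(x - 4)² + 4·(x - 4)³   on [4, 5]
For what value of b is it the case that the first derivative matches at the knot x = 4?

p_0'(x) = -1 + 0·(x - 3) + 15·(x - 3)², so p_0'(4) = 14. On the right, p_1'(4) = b, so b = 14.

14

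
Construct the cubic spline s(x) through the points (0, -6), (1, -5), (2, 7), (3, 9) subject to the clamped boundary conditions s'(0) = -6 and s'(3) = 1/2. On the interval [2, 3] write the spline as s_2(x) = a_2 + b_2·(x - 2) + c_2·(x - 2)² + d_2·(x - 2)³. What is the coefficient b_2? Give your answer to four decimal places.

With M_i denoting the second derivative at x_i, h_i = 1, 1, 1, and Δ_i = (y_(i+1) − y_i)/h_i = 1, 12, 2:
  1·M_0 + 4·M_1 + 1·M_2 = 6(Δ_1 - Δ_0) = 66
  1·M_1 + 4·M_2 + 1·M_3 = 6(Δ_2 - Δ_1) = -60
Clamped end conditions give two more equations: 2h_0·M_0 + h_0·M_1 = 6(Δ_0 - s'(0)) = 42 and h_2·M_2 + 2h_2·M_3 = 6(s'(3) - Δ_2) = -9.
Hence M_0 = 173/15, M_1 = 284/15, M_2 = -319/15, M_3 = 92/15.
On [2, 3], with s_2(x) = a_2 + b_2·(x - 2) + c_2·(x - 2)² + d_2·(x - 2)³: c_2 = M_2/2 = -319/30, d_2 = (M_3 - M_2)/(6h_2) = 137/30, b_2 = Δ_2 - h_2(2M_2 + M_3)/6 = 121/15.

8.0667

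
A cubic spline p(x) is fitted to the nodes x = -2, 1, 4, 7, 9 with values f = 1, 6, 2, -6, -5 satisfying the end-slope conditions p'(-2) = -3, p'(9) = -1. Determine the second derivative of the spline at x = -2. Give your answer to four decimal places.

6.0962

Write m_i for p''(x_i). With h_i = 3, 3, 3, 2 and divided differences Δ_i = 5/3, -4/3, -8/3, 1/2, the continuity of p' gives the tridiagonal system
  3·m_0 + 12·m_1 + 3·m_2 = 6(Δ_1 - Δ_0) = -18
  3·m_1 + 12·m_2 + 3·m_3 = 6(Δ_2 - Δ_1) = -8
  3·m_2 + 10·m_3 + 2·m_4 = 6(Δ_3 - Δ_2) = 19
Clamped end conditions give two more equations: 2h_0·m_0 + h_0·m_1 = 6(Δ_0 - p'(-2)) = 28 and h_3·m_3 + 2h_3·m_4 = 6(p'(9) - Δ_3) = -9.
Hence m_0 = 2597/426, m_1 = -203/71, m_2 = -281/426, m_3 = 201/71, m_4 = -1041/284.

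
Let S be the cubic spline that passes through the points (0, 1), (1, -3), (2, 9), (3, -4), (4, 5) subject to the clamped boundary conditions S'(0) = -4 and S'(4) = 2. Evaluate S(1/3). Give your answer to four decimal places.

Put σ_i = S'' at the i-th knot. Here h = (1, 1, 1, 1) and Δ = (-4, 12, -13, 9), so the interior equations h_(i-1)·σ_(i-1) + 2(h_(i-1)+h_i)·σ_i + h_i·σ_(i+1) = 6(Δ_i − Δ_(i-1)) read
  1·σ_0 + 4·σ_1 + 1·σ_2 = 6(Δ_1 - Δ_0) = 96
  1·σ_1 + 4·σ_2 + 1·σ_3 = 6(Δ_2 - Δ_1) = -150
  1·σ_2 + 4·σ_3 + 1·σ_4 = 6(Δ_3 - Δ_2) = 132
Clamped end conditions give two more equations: 2h_0·σ_0 + h_0·σ_1 = 6(Δ_0 - S'(0)) = 0 and h_3·σ_3 + 2h_3·σ_4 = 6(S'(4) - Δ_3) = -42.
Solving the tridiagonal system: σ_0 = -321/14, σ_1 = 321/7, σ_2 = -129/2, σ_3 = 435/7, σ_4 = -729/14.
On [0, 1], S(x) = 1 - 4·x - 321/28·x² + 321/28·x³.
With x = 1/3: S(1/3) = -149/126.

-1.1825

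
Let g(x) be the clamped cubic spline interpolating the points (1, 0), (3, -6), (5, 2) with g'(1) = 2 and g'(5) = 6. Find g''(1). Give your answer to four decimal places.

-11.7500

Let M_i = g''(x_i). Step sizes h_i = 2, 2; slopes of the chords Δ_i = (y_(i+1) - y_i)/h_i = -3, 4.
  2·M_0 + 8·M_1 + 2·M_2 = 6(Δ_1 - Δ_0) = 42
Clamped end conditions give two more equations: 2h_0·M_0 + h_0·M_1 = 6(Δ_0 - g'(1)) = -30 and h_1·M_1 + 2h_1·M_2 = 6(g'(5) - Δ_1) = 12.
Hence M_0 = -47/4, M_1 = 17/2, M_2 = -5/4.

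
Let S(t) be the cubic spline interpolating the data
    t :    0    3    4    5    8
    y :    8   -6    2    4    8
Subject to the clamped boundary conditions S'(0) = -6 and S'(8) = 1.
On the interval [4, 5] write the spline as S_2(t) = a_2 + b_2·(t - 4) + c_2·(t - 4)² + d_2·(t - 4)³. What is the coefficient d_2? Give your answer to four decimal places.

2.3510

Put M_i = S'' at the i-th knot. Here h = (3, 1, 1, 3) and Δ = (-14/3, 8, 2, 4/3), so the interior equations h_(i-1)·M_(i-1) + 2(h_(i-1)+h_i)·M_i + h_i·M_(i+1) = 6(Δ_i − Δ_(i-1)) read
  3·M_0 + 8·M_1 + 1·M_2 = 6(Δ_1 - Δ_0) = 76
  1·M_1 + 4·M_2 + 1·M_3 = 6(Δ_2 - Δ_1) = -36
  1·M_2 + 8·M_3 + 3·M_4 = 6(Δ_3 - Δ_2) = -4
Clamped end conditions give two more equations: 2h_0·M_0 + h_0·M_1 = 6(Δ_0 - S'(0)) = 8 and h_3·M_3 + 2h_3·M_4 = 6(S'(8) - Δ_3) = -2.
Hence M_0 = -1615/312, M_1 = 677/52, M_2 = -101/8, M_3 = 77/52, M_4 = -335/312.
On [4, 5], with S_2(t) = a_2 + b_2·(t - 4) + c_2·(t - 4)² + d_2·(t - 4)³: c_2 = M_2/2 = -101/16, d_2 = (M_3 - M_2)/(6h_2) = 489/208, b_2 = Δ_2 - h_2(2M_2 + M_3)/6 = 155/26.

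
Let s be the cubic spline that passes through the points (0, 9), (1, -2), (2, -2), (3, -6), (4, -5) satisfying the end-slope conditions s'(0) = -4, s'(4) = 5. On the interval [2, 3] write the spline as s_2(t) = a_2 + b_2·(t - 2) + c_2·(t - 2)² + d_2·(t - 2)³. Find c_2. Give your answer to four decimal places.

With M_i denoting the second derivative at x_i, h_i = 1, 1, 1, 1, and Δ_i = (y_(i+1) − y_i)/h_i = -11, 0, -4, 1:
  1·M_0 + 4·M_1 + 1·M_2 = 6(Δ_1 - Δ_0) = 66
  1·M_1 + 4·M_2 + 1·M_3 = 6(Δ_2 - Δ_1) = -24
  1·M_2 + 4·M_3 + 1·M_4 = 6(Δ_3 - Δ_2) = 30
Clamped end conditions give two more equations: 2h_0·M_0 + h_0·M_1 = 6(Δ_0 - s'(0)) = -42 and h_3·M_3 + 2h_3·M_4 = 6(s'(4) - Δ_3) = 24.
Forward elimination and back-substitution give M_0 = -999/28, M_1 = 411/14, M_2 = -63/4, M_3 = 135/14, M_4 = 201/28.
On [2, 3], with s_2(t) = a_2 + b_2·(t - 2) + c_2·(t - 2)² + d_2·(t - 2)³: c_2 = M_2/2 = -63/8, d_2 = (M_3 - M_2)/(6h_2) = 237/56, b_2 = Δ_2 - h_2(2M_2 + M_3)/6 = -5/14.

-7.8750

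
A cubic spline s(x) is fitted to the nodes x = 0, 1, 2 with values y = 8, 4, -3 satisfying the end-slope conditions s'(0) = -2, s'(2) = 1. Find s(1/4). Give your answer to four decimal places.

Write M_i for s''(x_i). With h_i = 1, 1 and divided differences Δ_i = -4, -7, the continuity of s' gives the tridiagonal system
  1·M_0 + 4·M_1 + 1·M_2 = 6(Δ_1 - Δ_0) = -18
Clamped end conditions give two more equations: 2h_0·M_0 + h_0·M_1 = 6(Δ_0 - s'(0)) = -12 and h_1·M_1 + 2h_1·M_2 = 6(s'(2) - Δ_1) = 48.
Solving the tridiagonal system: M_0 = 0, M_1 = -12, M_2 = 30.
On [0, 1], s(x) = 8 - 2·x + 0·x² - 2·x³.
With x = 1/4: s(1/4) = 239/32.

7.4688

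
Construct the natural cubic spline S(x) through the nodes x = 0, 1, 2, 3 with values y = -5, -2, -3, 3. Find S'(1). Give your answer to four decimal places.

-0.0667

Let M_i = S''(x_i). Step sizes h_i = 1, 1, 1; slopes of the chords Δ_i = (y_(i+1) - y_i)/h_i = 3, -1, 6.
  1·M_0 + 4·M_1 + 1·M_2 = 6(Δ_1 - Δ_0) = -24
  1·M_1 + 4·M_2 + 1·M_3 = 6(Δ_2 - Δ_1) = 42
Natural end conditions: M_0 = M_3 = 0.
Forward elimination and back-substitution give M_0 = 0, M_1 = -46/5, M_2 = 64/5, M_3 = 0.
On [1, 2], S'(x) = b_1 + 2c_1·(x - 1) + 3d_1·(x - 1)² with b_1 = Δ_1 - h_1(2M_1 + M_2)/6 = -1/15, c_1 = M_1/2 = -23/5, d_1 = (M_2 - M_1)/(6h_1) = 11/3. So S'(1) = -1/15.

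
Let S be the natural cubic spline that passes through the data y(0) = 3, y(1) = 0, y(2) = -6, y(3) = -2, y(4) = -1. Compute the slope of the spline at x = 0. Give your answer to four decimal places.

-1.4286

Put m_i = S'' at the i-th knot. Here h = (1, 1, 1, 1) and Δ = (-3, -6, 4, 1), so the interior equations h_(i-1)·m_(i-1) + 2(h_(i-1)+h_i)·m_i + h_i·m_(i+1) = 6(Δ_i − Δ_(i-1)) read
  1·m_0 + 4·m_1 + 1·m_2 = 6(Δ_1 - Δ_0) = -18
  1·m_1 + 4·m_2 + 1·m_3 = 6(Δ_2 - Δ_1) = 60
  1·m_2 + 4·m_3 + 1·m_4 = 6(Δ_3 - Δ_2) = -18
Natural end conditions: m_0 = m_4 = 0.
Solving the tridiagonal system: m_0 = 0, m_1 = -66/7, m_2 = 138/7, m_3 = -66/7, m_4 = 0.
On [0, 1], S'(x) = b_0 + 2c_0·x + 3d_0·x² with b_0 = Δ_0 - h_0(2m_0 + m_1)/6 = -10/7, c_0 = m_0/2 = 0, d_0 = (m_1 - m_0)/(6h_0) = -11/7. So S'(0) = -10/7.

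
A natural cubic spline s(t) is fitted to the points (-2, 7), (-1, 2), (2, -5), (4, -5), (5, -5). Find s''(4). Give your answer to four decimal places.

-0.3249

Write m_i for s''(x_i). With h_i = 1, 3, 2, 1 and divided differences Δ_i = -5, -7/3, 0, 0, the continuity of s' gives the tridiagonal system
  1·m_0 + 8·m_1 + 3·m_2 = 6(Δ_1 - Δ_0) = 16
  3·m_1 + 10·m_2 + 2·m_3 = 6(Δ_2 - Δ_1) = 14
  2·m_2 + 6·m_3 + 1·m_4 = 6(Δ_3 - Δ_2) = 0
Natural end conditions: m_0 = m_4 = 0.
Solving: m_0 = 0, m_1 = 322/197, m_2 = 192/197, m_3 = -64/197, m_4 = 0.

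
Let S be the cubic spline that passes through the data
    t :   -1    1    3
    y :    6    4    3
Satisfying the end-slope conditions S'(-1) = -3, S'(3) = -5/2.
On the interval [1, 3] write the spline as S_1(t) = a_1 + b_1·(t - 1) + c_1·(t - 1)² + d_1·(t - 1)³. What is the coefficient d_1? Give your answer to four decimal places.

-0.3125

Let M_i = S''(x_i). Step sizes h_i = 2, 2; slopes of the chords Δ_i = (y_(i+1) - y_i)/h_i = -1, -1/2.
  2·M_0 + 8·M_1 + 2·M_2 = 6(Δ_1 - Δ_0) = 3
Clamped end conditions give two more equations: 2h_0·M_0 + h_0·M_1 = 6(Δ_0 - S'(-1)) = 12 and h_1·M_1 + 2h_1·M_2 = 6(S'(3) - Δ_1) = -12.
Solving the tridiagonal system: M_0 = 11/4, M_1 = 1/2, M_2 = -13/4.
On [1, 3], with S_1(t) = a_1 + b_1·(t - 1) + c_1·(t - 1)² + d_1·(t - 1)³: c_1 = M_1/2 = 1/4, d_1 = (M_2 - M_1)/(6h_1) = -5/16, b_1 = Δ_1 - h_1(2M_1 + M_2)/6 = 1/4.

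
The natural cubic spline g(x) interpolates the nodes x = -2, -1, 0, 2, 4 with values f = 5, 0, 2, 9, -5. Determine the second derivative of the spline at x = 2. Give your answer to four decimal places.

Write M_i for g''(x_i). With h_i = 1, 1, 2, 2 and divided differences Δ_i = -5, 2, 7/2, -7, the continuity of g' gives the tridiagonal system
  1·M_0 + 4·M_1 + 1·M_2 = 6(Δ_1 - Δ_0) = 42
  1·M_1 + 6·M_2 + 2·M_3 = 6(Δ_2 - Δ_1) = 9
  2·M_2 + 8·M_3 + 2·M_4 = 6(Δ_3 - Δ_2) = -63
Natural end conditions: M_0 = M_4 = 0.
Forward elimination and back-substitution give M_0 = 0, M_1 = 275/28, M_2 = 19/7, M_3 = -479/56, M_4 = 0.

-8.5536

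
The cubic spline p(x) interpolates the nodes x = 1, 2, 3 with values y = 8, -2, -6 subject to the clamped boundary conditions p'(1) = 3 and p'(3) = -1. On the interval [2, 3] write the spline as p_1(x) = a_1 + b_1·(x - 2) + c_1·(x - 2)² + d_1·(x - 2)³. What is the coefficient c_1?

Write σ_i for p''(x_i). With h_i = 1, 1 and divided differences Δ_i = -10, -4, the continuity of p' gives the tridiagonal system
  1·σ_0 + 4·σ_1 + 1·σ_2 = 6(Δ_1 - Δ_0) = 36
Clamped end conditions give two more equations: 2h_0·σ_0 + h_0·σ_1 = 6(Δ_0 - p'(1)) = -78 and h_1·σ_1 + 2h_1·σ_2 = 6(p'(3) - Δ_1) = 18.
Solving the tridiagonal system: σ_0 = -50, σ_1 = 22, σ_2 = -2.
On [2, 3], with p_1(x) = a_1 + b_1·(x - 2) + c_1·(x - 2)² + d_1·(x - 2)³: c_1 = σ_1/2 = 11, d_1 = (σ_2 - σ_1)/(6h_1) = -4, b_1 = Δ_1 - h_1(2σ_1 + σ_2)/6 = -11.

11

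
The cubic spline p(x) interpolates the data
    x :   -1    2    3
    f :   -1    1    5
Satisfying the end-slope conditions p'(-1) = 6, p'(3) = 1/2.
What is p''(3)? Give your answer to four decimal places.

Let M_i = p''(x_i). Step sizes h_i = 3, 1; slopes of the chords Δ_i = (y_(i+1) - y_i)/h_i = 2/3, 4.
  3·M_0 + 8·M_1 + 1·M_2 = 6(Δ_1 - Δ_0) = 20
Clamped end conditions give two more equations: 2h_0·M_0 + h_0·M_1 = 6(Δ_0 - p'(-1)) = -32 and h_1·M_1 + 2h_1·M_2 = 6(p'(3) - Δ_1) = -21.
Solving: M_0 = -221/24, M_1 = 31/4, M_2 = -115/8.

-14.3750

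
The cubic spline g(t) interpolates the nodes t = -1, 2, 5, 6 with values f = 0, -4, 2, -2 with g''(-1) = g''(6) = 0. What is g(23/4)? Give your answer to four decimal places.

Put M_i = g'' at the i-th knot. Here h = (3, 3, 1) and Δ = (-4/3, 2, -4), so the interior equations h_(i-1)·M_(i-1) + 2(h_(i-1)+h_i)·M_i + h_i·M_(i+1) = 6(Δ_i − Δ_(i-1)) read
  3·M_0 + 12·M_1 + 3·M_2 = 6(Δ_1 - Δ_0) = 20
  3·M_1 + 8·M_2 + 1·M_3 = 6(Δ_2 - Δ_1) = -36
Natural end conditions: M_0 = M_3 = 0.
Forward elimination and back-substitution give M_0 = 0, M_1 = 268/87, M_2 = -164/29, M_3 = 0.
On [5, 6], g(t) = 2 - 184/87·(t - 5) - 82/29·(t - 5)² + 82/87·(t - 5)³.
With (t - 5) = 3/4: g(23/4) = -723/928.

-0.7791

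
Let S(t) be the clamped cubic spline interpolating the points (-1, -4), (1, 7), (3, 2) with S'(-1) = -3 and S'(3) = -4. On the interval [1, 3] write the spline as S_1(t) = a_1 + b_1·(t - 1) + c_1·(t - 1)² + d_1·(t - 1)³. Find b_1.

4

Let m_i = S''(x_i). Step sizes h_i = 2, 2; slopes of the chords Δ_i = (y_(i+1) - y_i)/h_i = 11/2, -5/2.
  2·m_0 + 8·m_1 + 2·m_2 = 6(Δ_1 - Δ_0) = -48
Clamped end conditions give two more equations: 2h_0·m_0 + h_0·m_1 = 6(Δ_0 - S'(-1)) = 51 and h_1·m_1 + 2h_1·m_2 = 6(S'(3) - Δ_1) = -9.
Solving the tridiagonal system: m_0 = 37/2, m_1 = -23/2, m_2 = 7/2.
On [1, 3], with S_1(t) = a_1 + b_1·(t - 1) + c_1·(t - 1)² + d_1·(t - 1)³: c_1 = m_1/2 = -23/4, d_1 = (m_2 - m_1)/(6h_1) = 5/4, b_1 = Δ_1 - h_1(2m_1 + m_2)/6 = 4.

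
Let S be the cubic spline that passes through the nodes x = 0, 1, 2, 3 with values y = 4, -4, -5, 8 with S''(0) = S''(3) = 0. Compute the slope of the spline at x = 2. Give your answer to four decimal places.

With M_i denoting the second derivative at x_i, h_i = 1, 1, 1, and Δ_i = (y_(i+1) − y_i)/h_i = -8, -1, 13:
  1·M_0 + 4·M_1 + 1·M_2 = 6(Δ_1 - Δ_0) = 42
  1·M_1 + 4·M_2 + 1·M_3 = 6(Δ_2 - Δ_1) = 84
Natural end conditions: M_0 = M_3 = 0.
Forward elimination and back-substitution give M_0 = 0, M_1 = 28/5, M_2 = 98/5, M_3 = 0.
On [2, 3], S'(x) = b_2 + 2c_2·(x - 2) + 3d_2·(x - 2)² with b_2 = Δ_2 - h_2(2M_2 + M_3)/6 = 97/15, c_2 = M_2/2 = 49/5, d_2 = (M_3 - M_2)/(6h_2) = -49/15. So S'(2) = 97/15.

6.4667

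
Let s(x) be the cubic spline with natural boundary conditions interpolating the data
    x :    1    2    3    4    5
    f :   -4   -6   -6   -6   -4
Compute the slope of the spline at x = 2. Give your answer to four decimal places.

With m_i denoting the second derivative at x_i, h_i = 1, 1, 1, 1, and Δ_i = (y_(i+1) − y_i)/h_i = -2, 0, 0, 2:
  1·m_0 + 4·m_1 + 1·m_2 = 6(Δ_1 - Δ_0) = 12
  1·m_1 + 4·m_2 + 1·m_3 = 6(Δ_2 - Δ_1) = 0
  1·m_2 + 4·m_3 + 1·m_4 = 6(Δ_3 - Δ_2) = 12
Natural end conditions: m_0 = m_4 = 0.
Forward elimination and back-substitution give m_0 = 0, m_1 = 24/7, m_2 = -12/7, m_3 = 24/7, m_4 = 0.
On [2, 3], s'(x) = b_1 + 2c_1·(x - 2) + 3d_1·(x - 2)² with b_1 = Δ_1 - h_1(2m_1 + m_2)/6 = -6/7, c_1 = m_1/2 = 12/7, d_1 = (m_2 - m_1)/(6h_1) = -6/7. So s'(2) = -6/7.

-0.8571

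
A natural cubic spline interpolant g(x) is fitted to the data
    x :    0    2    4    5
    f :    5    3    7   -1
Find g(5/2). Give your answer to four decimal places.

4.6989

Put M_i = g'' at the i-th knot. Here h = (2, 2, 1) and Δ = (-1, 2, -8), so the interior equations h_(i-1)·M_(i-1) + 2(h_(i-1)+h_i)·M_i + h_i·M_(i+1) = 6(Δ_i − Δ_(i-1)) read
  2·M_0 + 8·M_1 + 2·M_2 = 6(Δ_1 - Δ_0) = 18
  2·M_1 + 6·M_2 + 1·M_3 = 6(Δ_2 - Δ_1) = -60
Natural end conditions: M_0 = M_3 = 0.
Hence M_0 = 0, M_1 = 57/11, M_2 = -129/11, M_3 = 0.
On [2, 4], g(x) = 3 + 27/11·(x - 2) + 57/22·(x - 2)² - 31/22·(x - 2)³.
With (x - 2) = 1/2: g(5/2) = 827/176.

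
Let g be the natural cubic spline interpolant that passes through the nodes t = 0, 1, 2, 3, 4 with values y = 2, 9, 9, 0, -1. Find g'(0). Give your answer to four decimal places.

Write m_i for g''(x_i). With h_i = 1, 1, 1, 1 and divided differences Δ_i = 7, 0, -9, -1, the continuity of g' gives the tridiagonal system
  1·m_0 + 4·m_1 + 1·m_2 = 6(Δ_1 - Δ_0) = -42
  1·m_1 + 4·m_2 + 1·m_3 = 6(Δ_2 - Δ_1) = -54
  1·m_2 + 4·m_3 + 1·m_4 = 6(Δ_3 - Δ_2) = 48
Natural end conditions: m_0 = m_4 = 0.
Solving the tridiagonal system: m_0 = 0, m_1 = -183/28, m_2 = -111/7, m_3 = 447/28, m_4 = 0.
On [0, 1], g'(t) = b_0 + 2c_0·t + 3d_0·t² with b_0 = Δ_0 - h_0(2m_0 + m_1)/6 = 453/56, c_0 = m_0/2 = 0, d_0 = (m_1 - m_0)/(6h_0) = -61/56. So g'(0) = 453/56.

8.0893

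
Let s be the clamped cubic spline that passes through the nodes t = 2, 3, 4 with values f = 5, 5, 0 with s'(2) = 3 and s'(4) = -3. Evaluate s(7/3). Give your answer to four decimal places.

Write m_i for s''(x_i). With h_i = 1, 1 and divided differences Δ_i = 0, -5, the continuity of s' gives the tridiagonal system
  1·m_0 + 4·m_1 + 1·m_2 = 6(Δ_1 - Δ_0) = -30
Clamped end conditions give two more equations: 2h_0·m_0 + h_0·m_1 = 6(Δ_0 - s'(2)) = -18 and h_1·m_1 + 2h_1·m_2 = 6(s'(4) - Δ_1) = 12.
Hence m_0 = -9/2, m_1 = -9, m_2 = 21/2.
On [2, 3], s(t) = 5 + 3·(t - 2) - 9/4·(t - 2)² - 3/4·(t - 2)³.
With (t - 2) = 1/3: s(7/3) = 103/18.

5.7222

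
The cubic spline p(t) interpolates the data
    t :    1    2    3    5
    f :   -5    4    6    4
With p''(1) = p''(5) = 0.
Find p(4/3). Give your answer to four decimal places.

Write m_i for p''(x_i). With h_i = 1, 1, 2 and divided differences Δ_i = 9, 2, -1, the continuity of p' gives the tridiagonal system
  1·m_0 + 4·m_1 + 1·m_2 = 6(Δ_1 - Δ_0) = -42
  1·m_1 + 6·m_2 + 2·m_3 = 6(Δ_2 - Δ_1) = -18
Natural end conditions: m_0 = m_3 = 0.
Forward elimination and back-substitution give m_0 = 0, m_1 = -234/23, m_2 = -30/23, m_3 = 0.
On [1, 2], p(t) = -5 + 246/23·(t - 1) + 0·(t - 1)² - 39/23·(t - 1)³.
With (t - 1) = 1/3: p(4/3) = -310/207.

-1.4976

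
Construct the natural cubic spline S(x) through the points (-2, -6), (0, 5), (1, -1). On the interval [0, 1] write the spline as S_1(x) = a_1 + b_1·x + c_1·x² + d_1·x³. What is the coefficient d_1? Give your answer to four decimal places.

Write M_i for S''(x_i). With h_i = 2, 1 and divided differences Δ_i = 11/2, -6, the continuity of S' gives the tridiagonal system
  2·M_0 + 6·M_1 + 1·M_2 = 6(Δ_1 - Δ_0) = -69
Natural end conditions: M_0 = M_2 = 0.
Hence M_0 = 0, M_1 = -23/2, M_2 = 0.
On [0, 1], with S_1(x) = a_1 + b_1·x + c_1·x² + d_1·x³: c_1 = M_1/2 = -23/4, d_1 = (M_2 - M_1)/(6h_1) = 23/12, b_1 = Δ_1 - h_1(2M_1 + M_2)/6 = -13/6.

1.9167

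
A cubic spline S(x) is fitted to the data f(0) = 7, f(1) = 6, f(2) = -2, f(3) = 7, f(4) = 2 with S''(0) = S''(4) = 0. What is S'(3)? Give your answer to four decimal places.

5.1786

Write M_i for S''(x_i). With h_i = 1, 1, 1, 1 and divided differences Δ_i = -1, -8, 9, -5, the continuity of S' gives the tridiagonal system
  1·M_0 + 4·M_1 + 1·M_2 = 6(Δ_1 - Δ_0) = -42
  1·M_1 + 4·M_2 + 1·M_3 = 6(Δ_2 - Δ_1) = 102
  1·M_2 + 4·M_3 + 1·M_4 = 6(Δ_3 - Δ_2) = -84
Natural end conditions: M_0 = M_4 = 0.
Hence M_0 = 0, M_1 = -561/28, M_2 = 267/7, M_3 = -855/28, M_4 = 0.
On [3, 4], S'(x) = b_3 + 2c_3·(x - 3) + 3d_3·(x - 3)² with b_3 = Δ_3 - h_3(2M_3 + M_4)/6 = 145/28, c_3 = M_3/2 = -855/56, d_3 = (M_4 - M_3)/(6h_3) = 285/56. So S'(3) = 145/28.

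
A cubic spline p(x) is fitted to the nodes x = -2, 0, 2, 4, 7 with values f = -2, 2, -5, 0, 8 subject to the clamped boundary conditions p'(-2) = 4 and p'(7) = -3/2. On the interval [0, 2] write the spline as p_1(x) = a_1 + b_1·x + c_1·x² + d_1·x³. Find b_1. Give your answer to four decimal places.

-1.7609

Put M_i = p'' at the i-th knot. Here h = (2, 2, 2, 3) and Δ = (2, -7/2, 5/2, 8/3), so the interior equations h_(i-1)·M_(i-1) + 2(h_(i-1)+h_i)·M_i + h_i·M_(i+1) = 6(Δ_i − Δ_(i-1)) read
  2·M_0 + 8·M_1 + 2·M_2 = 6(Δ_1 - Δ_0) = -33
  2·M_1 + 8·M_2 + 2·M_3 = 6(Δ_2 - Δ_1) = 36
  2·M_2 + 10·M_3 + 3·M_4 = 6(Δ_3 - Δ_2) = 1
Clamped end conditions give two more equations: 2h_0·M_0 + h_0·M_1 = 6(Δ_0 - p'(-2)) = -12 and h_3·M_3 + 2h_3·M_4 = 6(p'(7) - Δ_3) = -25.
Hence M_0 = -11/46, M_1 = -127/23, M_2 = 134/23, M_3 = 5/23, M_4 = -295/69.
On [0, 2], with p_1(x) = a_1 + b_1·x + c_1·x² + d_1·x³: c_1 = M_1/2 = -127/46, d_1 = (M_2 - M_1)/(6h_1) = 87/92, b_1 = Δ_1 - h_1(2M_1 + M_2)/6 = -81/46.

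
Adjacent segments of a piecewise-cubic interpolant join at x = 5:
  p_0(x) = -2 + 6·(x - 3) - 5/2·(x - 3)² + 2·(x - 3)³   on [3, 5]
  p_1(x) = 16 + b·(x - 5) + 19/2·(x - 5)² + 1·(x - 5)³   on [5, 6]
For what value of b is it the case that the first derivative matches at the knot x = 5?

p_0'(x) = 6 - 5·(x - 3) + 6·(x - 3)², so p_0'(5) = 20. On the right, p_1'(5) = b, so b = 20.

20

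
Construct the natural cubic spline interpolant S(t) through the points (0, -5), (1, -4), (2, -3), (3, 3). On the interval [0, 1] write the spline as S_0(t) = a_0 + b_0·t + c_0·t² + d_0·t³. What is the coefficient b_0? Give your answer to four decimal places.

Write σ_i for S''(x_i). With h_i = 1, 1, 1 and divided differences Δ_i = 1, 1, 6, the continuity of S' gives the tridiagonal system
  1·σ_0 + 4·σ_1 + 1·σ_2 = 6(Δ_1 - Δ_0) = 0
  1·σ_1 + 4·σ_2 + 1·σ_3 = 6(Δ_2 - Δ_1) = 30
Natural end conditions: σ_0 = σ_3 = 0.
Solving the tridiagonal system: σ_0 = 0, σ_1 = -2, σ_2 = 8, σ_3 = 0.
On [0, 1], with S_0(t) = a_0 + b_0·t + c_0·t² + d_0·t³: c_0 = σ_0/2 = 0, d_0 = (σ_1 - σ_0)/(6h_0) = -1/3, b_0 = Δ_0 - h_0(2σ_0 + σ_1)/6 = 4/3.

1.3333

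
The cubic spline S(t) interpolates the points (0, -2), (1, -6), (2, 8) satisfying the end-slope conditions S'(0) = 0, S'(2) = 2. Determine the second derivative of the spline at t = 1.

Write m_i for S''(x_i). With h_i = 1, 1 and divided differences Δ_i = -4, 14, the continuity of S' gives the tridiagonal system
  1·m_0 + 4·m_1 + 1·m_2 = 6(Δ_1 - Δ_0) = 108
Clamped end conditions give two more equations: 2h_0·m_0 + h_0·m_1 = 6(Δ_0 - S'(0)) = -24 and h_1·m_1 + 2h_1·m_2 = 6(S'(2) - Δ_1) = -72.
Forward elimination and back-substitution give m_0 = -38, m_1 = 52, m_2 = -62.

52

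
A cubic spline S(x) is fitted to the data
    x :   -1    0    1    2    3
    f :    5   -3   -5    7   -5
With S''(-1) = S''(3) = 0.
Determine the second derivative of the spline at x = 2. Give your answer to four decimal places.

-43.9286

Put σ_i = S'' at the i-th knot. Here h = (1, 1, 1, 1) and Δ = (-8, -2, 12, -12), so the interior equations h_(i-1)·σ_(i-1) + 2(h_(i-1)+h_i)·σ_i + h_i·σ_(i+1) = 6(Δ_i − Δ_(i-1)) read
  1·σ_0 + 4·σ_1 + 1·σ_2 = 6(Δ_1 - Δ_0) = 36
  1·σ_1 + 4·σ_2 + 1·σ_3 = 6(Δ_2 - Δ_1) = 84
  1·σ_2 + 4·σ_3 + 1·σ_4 = 6(Δ_3 - Δ_2) = -144
Natural end conditions: σ_0 = σ_4 = 0.
Solving: σ_0 = 0, σ_1 = 15/14, σ_2 = 222/7, σ_3 = -615/14, σ_4 = 0.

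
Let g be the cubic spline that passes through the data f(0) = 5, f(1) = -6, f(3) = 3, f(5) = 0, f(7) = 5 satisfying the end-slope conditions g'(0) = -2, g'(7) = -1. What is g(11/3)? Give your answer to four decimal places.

Put σ_i = g'' at the i-th knot. Here h = (1, 2, 2, 2) and Δ = (-11, 9/2, -3/2, 5/2), so the interior equations h_(i-1)·σ_(i-1) + 2(h_(i-1)+h_i)·σ_i + h_i·σ_(i+1) = 6(Δ_i − Δ_(i-1)) read
  1·σ_0 + 6·σ_1 + 2·σ_2 = 6(Δ_1 - Δ_0) = 93
  2·σ_1 + 8·σ_2 + 2·σ_3 = 6(Δ_2 - Δ_1) = -36
  2·σ_2 + 8·σ_3 + 2·σ_4 = 6(Δ_3 - Δ_2) = 24
Clamped end conditions give two more equations: 2h_0·σ_0 + h_0·σ_1 = 6(Δ_0 - g'(0)) = -54 and h_3·σ_3 + 2h_3·σ_4 = 6(g'(7) - Δ_3) = -21.
Forward elimination and back-substitution give σ_0 = -3469/86, σ_1 = 1147/43, σ_2 = -2297/172, σ_3 = 376/43, σ_4 = -1655/172.
On [3, 5], g(x) = 3 + 193/43·(x - 3) - 2297/344·(x - 3)² + 1267/688·(x - 3)³.
With (x - 3) = 2/3: g(11/3) = 4145/1161.

3.5702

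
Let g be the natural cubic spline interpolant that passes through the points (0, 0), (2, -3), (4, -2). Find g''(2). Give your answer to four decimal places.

1.5000

Let σ_i = g''(x_i). Step sizes h_i = 2, 2; slopes of the chords Δ_i = (y_(i+1) - y_i)/h_i = -3/2, 1/2.
  2·σ_0 + 8·σ_1 + 2·σ_2 = 6(Δ_1 - Δ_0) = 12
Natural end conditions: σ_0 = σ_2 = 0.
Solving the tridiagonal system: σ_0 = 0, σ_1 = 3/2, σ_2 = 0.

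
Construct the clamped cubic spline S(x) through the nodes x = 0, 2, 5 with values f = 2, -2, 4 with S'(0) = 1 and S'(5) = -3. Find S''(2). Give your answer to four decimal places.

6.4000

Write m_i for S''(x_i). With h_i = 2, 3 and divided differences Δ_i = -2, 2, the continuity of S' gives the tridiagonal system
  2·m_0 + 10·m_1 + 3·m_2 = 6(Δ_1 - Δ_0) = 24
Clamped end conditions give two more equations: 2h_0·m_0 + h_0·m_1 = 6(Δ_0 - S'(0)) = -18 and h_1·m_1 + 2h_1·m_2 = 6(S'(5) - Δ_1) = -30.
Forward elimination and back-substitution give m_0 = -77/10, m_1 = 32/5, m_2 = -41/5.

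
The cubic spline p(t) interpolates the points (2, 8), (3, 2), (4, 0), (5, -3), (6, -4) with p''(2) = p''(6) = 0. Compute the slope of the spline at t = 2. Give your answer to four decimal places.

Write M_i for p''(x_i). With h_i = 1, 1, 1, 1 and divided differences Δ_i = -6, -2, -3, -1, the continuity of p' gives the tridiagonal system
  1·M_0 + 4·M_1 + 1·M_2 = 6(Δ_1 - Δ_0) = 24
  1·M_1 + 4·M_2 + 1·M_3 = 6(Δ_2 - Δ_1) = -6
  1·M_2 + 4·M_3 + 1·M_4 = 6(Δ_3 - Δ_2) = 12
Natural end conditions: M_0 = M_4 = 0.
Solving: M_0 = 0, M_1 = 99/14, M_2 = -30/7, M_3 = 57/14, M_4 = 0.
On [2, 3], p'(t) = b_0 + 2c_0·(t - 2) + 3d_0·(t - 2)² with b_0 = Δ_0 - h_0(2M_0 + M_1)/6 = -201/28, c_0 = M_0/2 = 0, d_0 = (M_1 - M_0)/(6h_0) = 33/28. So p'(2) = -201/28.

-7.1786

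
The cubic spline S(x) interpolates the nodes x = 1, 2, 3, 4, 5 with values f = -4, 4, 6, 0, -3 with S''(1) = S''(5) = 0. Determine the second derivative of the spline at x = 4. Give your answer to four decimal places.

Write σ_i for S''(x_i). With h_i = 1, 1, 1, 1 and divided differences Δ_i = 8, 2, -6, -3, the continuity of S' gives the tridiagonal system
  1·σ_0 + 4·σ_1 + 1·σ_2 = 6(Δ_1 - Δ_0) = -36
  1·σ_1 + 4·σ_2 + 1·σ_3 = 6(Δ_2 - Δ_1) = -48
  1·σ_2 + 4·σ_3 + 1·σ_4 = 6(Δ_3 - Δ_2) = 18
Natural end conditions: σ_0 = σ_4 = 0.
Hence σ_0 = 0, σ_1 = -165/28, σ_2 = -87/7, σ_3 = 213/28, σ_4 = 0.

7.6071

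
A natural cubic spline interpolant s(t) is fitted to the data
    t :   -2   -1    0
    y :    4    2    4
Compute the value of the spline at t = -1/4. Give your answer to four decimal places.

3.2656

Put σ_i = s'' at the i-th knot. Here h = (1, 1) and Δ = (-2, 2), so the interior equations h_(i-1)·σ_(i-1) + 2(h_(i-1)+h_i)·σ_i + h_i·σ_(i+1) = 6(Δ_i − Δ_(i-1)) read
  1·σ_0 + 4·σ_1 + 1·σ_2 = 6(Δ_1 - Δ_0) = 24
Natural end conditions: σ_0 = σ_2 = 0.
Forward elimination and back-substitution give σ_0 = 0, σ_1 = 6, σ_2 = 0.
On [-1, 0], s(t) = 2 + 0·(t + 1) + 3·(t + 1)² - 1·(t + 1)³.
With (t + 1) = 3/4: s(-1/4) = 209/64.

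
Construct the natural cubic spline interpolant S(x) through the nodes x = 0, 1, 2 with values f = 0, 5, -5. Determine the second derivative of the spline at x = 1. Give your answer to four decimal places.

-22.5000

Put σ_i = S'' at the i-th knot. Here h = (1, 1) and Δ = (5, -10), so the interior equations h_(i-1)·σ_(i-1) + 2(h_(i-1)+h_i)·σ_i + h_i·σ_(i+1) = 6(Δ_i − Δ_(i-1)) read
  1·σ_0 + 4·σ_1 + 1·σ_2 = 6(Δ_1 - Δ_0) = -90
Natural end conditions: σ_0 = σ_2 = 0.
Solving the tridiagonal system: σ_0 = 0, σ_1 = -45/2, σ_2 = 0.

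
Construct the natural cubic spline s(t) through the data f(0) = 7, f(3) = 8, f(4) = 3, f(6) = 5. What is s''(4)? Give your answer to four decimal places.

Write M_i for s''(x_i). With h_i = 3, 1, 2 and divided differences Δ_i = 1/3, -5, 1, the continuity of s' gives the tridiagonal system
  3·M_0 + 8·M_1 + 1·M_2 = 6(Δ_1 - Δ_0) = -32
  1·M_1 + 6·M_2 + 2·M_3 = 6(Δ_2 - Δ_1) = 36
Natural end conditions: M_0 = M_3 = 0.
Solving the tridiagonal system: M_0 = 0, M_1 = -228/47, M_2 = 320/47, M_3 = 0.

6.8085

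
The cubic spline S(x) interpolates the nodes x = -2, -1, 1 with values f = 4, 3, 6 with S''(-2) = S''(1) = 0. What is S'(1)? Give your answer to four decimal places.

2.3333

Put m_i = S'' at the i-th knot. Here h = (1, 2) and Δ = (-1, 3/2), so the interior equations h_(i-1)·m_(i-1) + 2(h_(i-1)+h_i)·m_i + h_i·m_(i+1) = 6(Δ_i − Δ_(i-1)) read
  1·m_0 + 6·m_1 + 2·m_2 = 6(Δ_1 - Δ_0) = 15
Natural end conditions: m_0 = m_2 = 0.
Hence m_0 = 0, m_1 = 5/2, m_2 = 0.
On [-1, 1], S'(x) = b_1 + 2c_1·(x + 1) + 3d_1·(x + 1)² with b_1 = Δ_1 - h_1(2m_1 + m_2)/6 = -1/6, c_1 = m_1/2 = 5/4, d_1 = (m_2 - m_1)/(6h_1) = -5/24. So S'(1) = 7/3.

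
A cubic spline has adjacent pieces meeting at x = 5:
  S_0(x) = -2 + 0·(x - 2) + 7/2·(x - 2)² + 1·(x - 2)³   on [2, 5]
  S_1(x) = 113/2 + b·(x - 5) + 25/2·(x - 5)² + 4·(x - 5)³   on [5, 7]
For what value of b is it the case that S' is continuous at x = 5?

48

S_0'(x) = 0 + 7·(x - 2) + 3·(x - 2)², so S_0'(5) = 48. On the right, S_1'(5) = b, so b = 48.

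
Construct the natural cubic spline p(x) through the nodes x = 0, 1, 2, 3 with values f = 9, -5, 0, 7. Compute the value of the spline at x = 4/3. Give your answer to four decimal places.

Put M_i = p'' at the i-th knot. Here h = (1, 1, 1) and Δ = (-14, 5, 7), so the interior equations h_(i-1)·M_(i-1) + 2(h_(i-1)+h_i)·M_i + h_i·M_(i+1) = 6(Δ_i − Δ_(i-1)) read
  1·M_0 + 4·M_1 + 1·M_2 = 6(Δ_1 - Δ_0) = 114
  1·M_1 + 4·M_2 + 1·M_3 = 6(Δ_2 - Δ_1) = 12
Natural end conditions: M_0 = M_3 = 0.
Hence M_0 = 0, M_1 = 148/5, M_2 = -22/5, M_3 = 0.
On [1, 2], p(x) = -5 - 62/15·(x - 1) + 74/5·(x - 1)² - 17/3·(x - 1)³.
With (x - 1) = 1/3: p(4/3) = -2002/405.

-4.9432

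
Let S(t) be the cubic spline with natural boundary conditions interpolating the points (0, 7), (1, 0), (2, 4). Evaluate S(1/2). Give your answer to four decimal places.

2.4688

Let σ_i = S''(x_i). Step sizes h_i = 1, 1; slopes of the chords Δ_i = (y_(i+1) - y_i)/h_i = -7, 4.
  1·σ_0 + 4·σ_1 + 1·σ_2 = 6(Δ_1 - Δ_0) = 66
Natural end conditions: σ_0 = σ_2 = 0.
Solving: σ_0 = 0, σ_1 = 33/2, σ_2 = 0.
On [0, 1], S(t) = 7 - 39/4·t + 0·t² + 11/4·t³.
With t = 1/2: S(1/2) = 79/32.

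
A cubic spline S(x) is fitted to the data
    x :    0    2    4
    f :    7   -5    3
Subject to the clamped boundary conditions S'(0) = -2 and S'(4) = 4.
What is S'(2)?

Write M_i for S''(x_i). With h_i = 2, 2 and divided differences Δ_i = -6, 4, the continuity of S' gives the tridiagonal system
  2·M_0 + 8·M_1 + 2·M_2 = 6(Δ_1 - Δ_0) = 60
Clamped end conditions give two more equations: 2h_0·M_0 + h_0·M_1 = 6(Δ_0 - S'(0)) = -24 and h_1·M_1 + 2h_1·M_2 = 6(S'(4) - Δ_1) = 0.
Forward elimination and back-substitution give M_0 = -12, M_1 = 12, M_2 = -6.
On [2, 4], S'(x) = b_1 + 2c_1·(x - 2) + 3d_1·(x - 2)² with b_1 = Δ_1 - h_1(2M_1 + M_2)/6 = -2, c_1 = M_1/2 = 6, d_1 = (M_2 - M_1)/(6h_1) = -3/2. So S'(2) = -2.

-2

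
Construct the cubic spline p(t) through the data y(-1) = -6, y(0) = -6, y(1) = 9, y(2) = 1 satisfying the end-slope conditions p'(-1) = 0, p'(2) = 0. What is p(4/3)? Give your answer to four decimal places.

7.3111

With M_i denoting the second derivative at x_i, h_i = 1, 1, 1, and Δ_i = (y_(i+1) − y_i)/h_i = 0, 15, -8:
  1·M_0 + 4·M_1 + 1·M_2 = 6(Δ_1 - Δ_0) = 90
  1·M_1 + 4·M_2 + 1·M_3 = 6(Δ_2 - Δ_1) = -138
Clamped end conditions give two more equations: 2h_0·M_0 + h_0·M_1 = 6(Δ_0 - p'(-1)) = 0 and h_2·M_2 + 2h_2·M_3 = 6(p'(2) - Δ_2) = 48.
Solving the tridiagonal system: M_0 = -106/5, M_1 = 212/5, M_2 = -292/5, M_3 = 266/5.
On [1, 2], p(t) = 9 + 13/5·(t - 1) - 146/5·(t - 1)² + 93/5·(t - 1)³.
With (t - 1) = 1/3: p(4/3) = 329/45.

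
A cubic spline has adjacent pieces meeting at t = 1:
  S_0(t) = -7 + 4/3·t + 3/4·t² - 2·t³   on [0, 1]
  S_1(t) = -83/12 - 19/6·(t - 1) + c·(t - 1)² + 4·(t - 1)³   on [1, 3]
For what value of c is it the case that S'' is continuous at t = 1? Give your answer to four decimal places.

S_0''(t) = 3/2 - 12·t, so S_0''(1) = -21/2. On the right, S_1''(1) = 2c, so c = -21/4.

-5.2500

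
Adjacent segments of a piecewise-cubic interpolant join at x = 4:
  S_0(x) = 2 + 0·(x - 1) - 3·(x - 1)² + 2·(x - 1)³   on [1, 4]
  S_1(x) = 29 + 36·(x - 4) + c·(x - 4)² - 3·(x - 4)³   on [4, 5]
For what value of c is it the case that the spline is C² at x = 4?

15

S_0''(x) = -6 + 12·(x - 1), so S_0''(4) = 30. On the right, S_1''(4) = 2c, so c = 15.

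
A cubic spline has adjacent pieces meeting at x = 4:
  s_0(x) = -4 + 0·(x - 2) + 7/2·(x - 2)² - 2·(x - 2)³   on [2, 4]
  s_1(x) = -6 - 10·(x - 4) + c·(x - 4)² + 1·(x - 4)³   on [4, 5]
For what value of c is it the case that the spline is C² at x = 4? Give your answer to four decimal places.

-8.5000

s_0''(x) = 7 - 12·(x - 2), so s_0''(4) = -17. On the right, s_1''(4) = 2c, so c = -17/2.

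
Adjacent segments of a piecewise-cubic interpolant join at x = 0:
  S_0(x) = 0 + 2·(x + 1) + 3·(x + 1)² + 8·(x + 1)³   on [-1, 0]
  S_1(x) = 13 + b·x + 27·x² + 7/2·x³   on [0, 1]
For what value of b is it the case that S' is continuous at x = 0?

S_0'(x) = 2 + 6·(x + 1) + 24·(x + 1)², so S_0'(0) = 32. On the right, S_1'(0) = b, so b = 32.

32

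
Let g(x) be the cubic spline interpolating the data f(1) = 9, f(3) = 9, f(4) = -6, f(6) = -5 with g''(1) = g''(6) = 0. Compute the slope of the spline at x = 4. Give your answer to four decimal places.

Let σ_i = g''(x_i). Step sizes h_i = 2, 1, 2; slopes of the chords Δ_i = (y_(i+1) - y_i)/h_i = 0, -15, 1/2.
  2·σ_0 + 6·σ_1 + 1·σ_2 = 6(Δ_1 - Δ_0) = -90
  1·σ_1 + 6·σ_2 + 2·σ_3 = 6(Δ_2 - Δ_1) = 93
Natural end conditions: σ_0 = σ_3 = 0.
Solving the tridiagonal system: σ_0 = 0, σ_1 = -633/35, σ_2 = 648/35, σ_3 = 0.
On [4, 6], g'(x) = b_2 + 2c_2·(x - 4) + 3d_2·(x - 4)² with b_2 = Δ_2 - h_2(2σ_2 + σ_3)/6 = -829/70, c_2 = σ_2/2 = 324/35, d_2 = (σ_3 - σ_2)/(6h_2) = -54/35. So g'(4) = -829/70.

-11.8429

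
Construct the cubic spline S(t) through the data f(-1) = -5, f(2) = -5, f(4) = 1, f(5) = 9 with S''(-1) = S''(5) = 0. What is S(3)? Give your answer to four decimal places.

Let M_i = S''(x_i). Step sizes h_i = 3, 2, 1; slopes of the chords Δ_i = (y_(i+1) - y_i)/h_i = 0, 3, 8.
  3·M_0 + 10·M_1 + 2·M_2 = 6(Δ_1 - Δ_0) = 18
  2·M_1 + 6·M_2 + 1·M_3 = 6(Δ_2 - Δ_1) = 30
Natural end conditions: M_0 = M_3 = 0.
Solving the tridiagonal system: M_0 = 0, M_1 = 6/7, M_2 = 33/7, M_3 = 0.
On [2, 4], S(t) = -5 + 6/7·(t - 2) + 3/7·(t - 2)² + 9/28·(t - 2)³.
With (t - 2) = 1: S(3) = -95/28.

-3.3929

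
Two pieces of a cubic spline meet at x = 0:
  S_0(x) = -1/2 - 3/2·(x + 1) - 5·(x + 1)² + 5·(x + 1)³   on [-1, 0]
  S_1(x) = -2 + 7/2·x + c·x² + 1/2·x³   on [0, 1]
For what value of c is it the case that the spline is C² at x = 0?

10

S_0''(x) = -10 + 30·(x + 1), so S_0''(0) = 20. On the right, S_1''(0) = 2c, so c = 10.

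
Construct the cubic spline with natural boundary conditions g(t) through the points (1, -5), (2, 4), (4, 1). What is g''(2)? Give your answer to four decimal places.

-10.5000

Put M_i = g'' at the i-th knot. Here h = (1, 2) and Δ = (9, -3/2), so the interior equations h_(i-1)·M_(i-1) + 2(h_(i-1)+h_i)·M_i + h_i·M_(i+1) = 6(Δ_i − Δ_(i-1)) read
  1·M_0 + 6·M_1 + 2·M_2 = 6(Δ_1 - Δ_0) = -63
Natural end conditions: M_0 = M_2 = 0.
Solving the tridiagonal system: M_0 = 0, M_1 = -21/2, M_2 = 0.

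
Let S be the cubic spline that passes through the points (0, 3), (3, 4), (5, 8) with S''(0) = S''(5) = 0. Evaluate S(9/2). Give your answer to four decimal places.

Write M_i for S''(x_i). With h_i = 3, 2 and divided differences Δ_i = 1/3, 2, the continuity of S' gives the tridiagonal system
  3·M_0 + 10·M_1 + 2·M_2 = 6(Δ_1 - Δ_0) = 10
Natural end conditions: M_0 = M_2 = 0.
Forward elimination and back-substitution give M_0 = 0, M_1 = 1, M_2 = 0.
On [3, 5], S(t) = 4 + 4/3·(t - 3) + 1/2·(t - 3)² - 1/12·(t - 3)³.
With (t - 3) = 3/2: S(9/2) = 219/32.

6.8438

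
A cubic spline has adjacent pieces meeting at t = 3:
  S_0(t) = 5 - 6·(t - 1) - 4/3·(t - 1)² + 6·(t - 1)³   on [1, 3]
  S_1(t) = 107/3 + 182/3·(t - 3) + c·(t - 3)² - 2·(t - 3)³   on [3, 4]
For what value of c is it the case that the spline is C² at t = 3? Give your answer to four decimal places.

S_0''(t) = -8/3 + 36·(t - 1), so S_0''(3) = 208/3. On the right, S_1''(3) = 2c, so c = 104/3.

34.6667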